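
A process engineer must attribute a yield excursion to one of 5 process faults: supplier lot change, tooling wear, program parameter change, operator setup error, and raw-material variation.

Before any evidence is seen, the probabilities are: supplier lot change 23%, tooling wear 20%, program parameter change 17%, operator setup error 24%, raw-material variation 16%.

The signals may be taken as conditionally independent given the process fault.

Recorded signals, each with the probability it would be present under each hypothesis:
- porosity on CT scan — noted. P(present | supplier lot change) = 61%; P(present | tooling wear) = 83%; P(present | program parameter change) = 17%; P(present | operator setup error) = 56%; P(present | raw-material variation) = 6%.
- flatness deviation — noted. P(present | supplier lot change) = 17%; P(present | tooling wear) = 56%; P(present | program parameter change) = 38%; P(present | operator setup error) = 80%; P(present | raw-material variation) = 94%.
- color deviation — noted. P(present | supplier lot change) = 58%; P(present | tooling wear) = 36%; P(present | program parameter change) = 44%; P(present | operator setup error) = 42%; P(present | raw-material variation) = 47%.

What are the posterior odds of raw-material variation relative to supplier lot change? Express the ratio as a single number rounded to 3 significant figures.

0.307

Unnormalized posterior weight (prior times the signal likelihoods) for each of the two hypotheses:
  raw-material variation: 0.16 × 0.06 × 0.94 × 0.47 = 0.0042413
  supplier lot change: 0.23 × 0.61 × 0.17 × 0.58 = 0.013834
Odds(raw-material variation : supplier lot change) = 0.0042413 / 0.013834 ≈ 0.307.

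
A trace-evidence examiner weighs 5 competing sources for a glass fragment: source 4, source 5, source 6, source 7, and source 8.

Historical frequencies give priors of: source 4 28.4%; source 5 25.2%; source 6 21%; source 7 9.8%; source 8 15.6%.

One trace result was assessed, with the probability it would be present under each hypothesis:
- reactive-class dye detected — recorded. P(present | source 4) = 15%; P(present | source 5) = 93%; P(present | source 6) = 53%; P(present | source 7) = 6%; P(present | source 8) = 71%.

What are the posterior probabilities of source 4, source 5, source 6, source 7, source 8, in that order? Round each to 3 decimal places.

0.084, 0.464, 0.220, 0.012, 0.219

By Bayes' rule, the unnormalized weight for each hypothesis is prior × likelihood:
  source 4: 0.284 × 0.15 = 0.0426
  source 5: 0.252 × 0.93 = 0.23436
  source 6: 0.210 × 0.53 = 0.1113
  source 7: 0.098 × 0.06 = 0.00588
  source 8: 0.156 × 0.71 = 0.11076
Marginal likelihood of the evidence = 0.5049.
P(source 4 | evidence) = 0.0426 / 0.5049 ≈ 0.084
P(source 5 | evidence) = 0.23436 / 0.5049 ≈ 0.464
P(source 6 | evidence) = 0.1113 / 0.5049 ≈ 0.220
P(source 7 | evidence) = 0.00588 / 0.5049 ≈ 0.012
P(source 8 | evidence) = 0.11076 / 0.5049 ≈ 0.219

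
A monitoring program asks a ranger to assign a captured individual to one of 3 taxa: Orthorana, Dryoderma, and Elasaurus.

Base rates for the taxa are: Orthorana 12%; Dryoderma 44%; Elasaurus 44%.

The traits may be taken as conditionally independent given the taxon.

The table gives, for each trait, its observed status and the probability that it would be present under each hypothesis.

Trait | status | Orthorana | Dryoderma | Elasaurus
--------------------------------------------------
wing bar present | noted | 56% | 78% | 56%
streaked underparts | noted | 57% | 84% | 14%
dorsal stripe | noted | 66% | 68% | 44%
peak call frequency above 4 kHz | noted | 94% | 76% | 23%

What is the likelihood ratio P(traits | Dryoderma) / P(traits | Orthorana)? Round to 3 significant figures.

Joint likelihood of the trait pattern under each hypothesis:
  Dryoderma: 0.78 × 0.84 × 0.68 × 0.76 = 0.33861
  Orthorana: 0.56 × 0.57 × 0.66 × 0.94 = 0.19803
Bayes factor = 0.33861 / 0.19803 ≈ 1.71

1.71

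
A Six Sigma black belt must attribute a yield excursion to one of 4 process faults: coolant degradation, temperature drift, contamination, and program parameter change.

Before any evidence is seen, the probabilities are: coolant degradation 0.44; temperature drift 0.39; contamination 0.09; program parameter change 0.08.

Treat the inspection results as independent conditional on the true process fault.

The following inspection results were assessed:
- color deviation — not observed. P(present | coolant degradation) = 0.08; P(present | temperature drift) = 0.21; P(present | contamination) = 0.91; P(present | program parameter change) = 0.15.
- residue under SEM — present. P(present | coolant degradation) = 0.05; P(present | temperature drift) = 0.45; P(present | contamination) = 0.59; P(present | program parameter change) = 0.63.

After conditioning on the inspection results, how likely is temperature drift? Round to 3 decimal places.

0.671

For each hypothesis, the unnormalized posterior weight is prior × product of the inspection result likelihoods (using 1 − P(present | H) for each absent inspection result):
  coolant degradation: 0.44 × (1 − 0.08) × 0.05 = 0.02024
  temperature drift: 0.39 × (1 − 0.21) × 0.45 = 0.13865
  contamination: 0.09 × (1 − 0.91) × 0.59 = 0.004779
  program parameter change: 0.08 × (1 − 0.15) × 0.63 = 0.04284
Normalizing constant Z = 0.02024 + 0.13865 + 0.004779 + 0.04284 = 0.2065.
P(temperature drift | evidence) = 0.13865 / 0.2065 ≈ 0.671.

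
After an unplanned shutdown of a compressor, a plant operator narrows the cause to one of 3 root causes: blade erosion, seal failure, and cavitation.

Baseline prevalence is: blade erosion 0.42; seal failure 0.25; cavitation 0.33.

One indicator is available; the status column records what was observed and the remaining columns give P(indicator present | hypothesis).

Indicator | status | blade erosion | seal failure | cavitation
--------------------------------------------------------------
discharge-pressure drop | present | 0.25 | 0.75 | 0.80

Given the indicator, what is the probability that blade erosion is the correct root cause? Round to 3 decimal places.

Multiply each prior by the likelihood of the indicator:
  blade erosion: 0.42 × 0.25 = 0.105
  seal failure: 0.25 × 0.75 = 0.1875
  cavitation: 0.33 × 0.80 = 0.264
Marginal likelihood of the evidence = 0.5565.
P(blade erosion | evidence) = 0.105 / 0.5565 ≈ 0.189.

0.189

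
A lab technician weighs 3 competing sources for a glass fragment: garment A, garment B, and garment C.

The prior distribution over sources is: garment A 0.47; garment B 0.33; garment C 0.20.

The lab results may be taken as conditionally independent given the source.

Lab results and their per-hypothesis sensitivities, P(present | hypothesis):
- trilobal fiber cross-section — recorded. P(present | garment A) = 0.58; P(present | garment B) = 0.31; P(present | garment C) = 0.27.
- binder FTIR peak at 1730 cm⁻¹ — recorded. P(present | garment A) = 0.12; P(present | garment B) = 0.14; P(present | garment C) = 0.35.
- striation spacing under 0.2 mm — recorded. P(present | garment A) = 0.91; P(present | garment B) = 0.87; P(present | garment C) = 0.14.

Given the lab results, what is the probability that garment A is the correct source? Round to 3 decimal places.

Multiply each prior by the joint likelihood of the lab result pattern:
  garment A: 0.47 × 0.58 × 0.12 × 0.91 = 0.029768
  garment B: 0.33 × 0.31 × 0.14 × 0.87 = 0.01246
  garment C: 0.20 × 0.27 × 0.35 × 0.14 = 0.002646
Normalizing constant Z = 0.029768 + 0.01246 + 0.002646 = 0.044874.
P(garment A | evidence) = 0.029768 / 0.044874 ≈ 0.663.

0.663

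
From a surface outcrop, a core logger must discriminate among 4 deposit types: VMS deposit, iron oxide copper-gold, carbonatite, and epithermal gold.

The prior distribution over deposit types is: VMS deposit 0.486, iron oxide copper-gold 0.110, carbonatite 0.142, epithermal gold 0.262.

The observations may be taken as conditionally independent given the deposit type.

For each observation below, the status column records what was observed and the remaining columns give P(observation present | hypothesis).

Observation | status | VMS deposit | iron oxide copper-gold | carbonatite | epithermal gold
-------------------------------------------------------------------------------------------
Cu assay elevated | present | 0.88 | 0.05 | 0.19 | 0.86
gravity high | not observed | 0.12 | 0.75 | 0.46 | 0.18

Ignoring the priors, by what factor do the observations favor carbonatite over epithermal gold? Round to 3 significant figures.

0.145

Take the product of per-observation likelihoods under each hypothesis (using 1 − P(present | H) for each absent observation), then divide.
  carbonatite: 0.19 × (1 − 0.46) = 0.1026
  epithermal gold: 0.86 × (1 − 0.18) = 0.7052
Bayes factor = 0.1026 / 0.7052 ≈ 0.145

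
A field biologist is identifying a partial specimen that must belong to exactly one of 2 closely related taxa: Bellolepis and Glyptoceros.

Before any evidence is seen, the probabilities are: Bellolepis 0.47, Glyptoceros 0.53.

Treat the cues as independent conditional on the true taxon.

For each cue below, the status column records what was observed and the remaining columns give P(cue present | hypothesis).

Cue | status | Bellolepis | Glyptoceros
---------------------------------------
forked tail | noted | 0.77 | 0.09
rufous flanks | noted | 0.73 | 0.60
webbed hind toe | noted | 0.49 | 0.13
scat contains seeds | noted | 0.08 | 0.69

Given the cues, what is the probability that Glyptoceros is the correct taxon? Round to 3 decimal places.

0.199

Multiply each prior by the joint likelihood of the cue pattern:
  Bellolepis: 0.47 × 0.77 × 0.73 × 0.49 × 0.08 = 0.010356
  Glyptoceros: 0.53 × 0.09 × 0.60 × 0.13 × 0.69 = 0.0025672
Marginal likelihood of the evidence = 0.012923.
P(Glyptoceros | evidence) = 0.0025672 / 0.012923 ≈ 0.199.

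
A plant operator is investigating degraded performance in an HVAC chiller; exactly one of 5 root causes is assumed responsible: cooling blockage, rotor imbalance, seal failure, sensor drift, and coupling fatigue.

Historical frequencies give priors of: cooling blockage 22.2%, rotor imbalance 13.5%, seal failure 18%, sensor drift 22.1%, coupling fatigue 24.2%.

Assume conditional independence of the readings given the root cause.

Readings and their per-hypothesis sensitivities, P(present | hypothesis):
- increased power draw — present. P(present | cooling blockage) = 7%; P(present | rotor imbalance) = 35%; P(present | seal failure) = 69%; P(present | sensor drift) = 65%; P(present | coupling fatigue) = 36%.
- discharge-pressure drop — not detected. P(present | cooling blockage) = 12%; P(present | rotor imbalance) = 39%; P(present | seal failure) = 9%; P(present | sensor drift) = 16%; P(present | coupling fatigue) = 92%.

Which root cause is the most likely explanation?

By Bayes' rule with conditional independence, the unnormalized weight for each hypothesis is prior × ∏ likelihoods (using 1 − P(present | H) for each absent reading):
  cooling blockage: 0.222 × 0.07 × (1 − 0.12) = 0.013675
  rotor imbalance: 0.135 × 0.35 × (1 − 0.39) = 0.028823
  seal failure: 0.180 × 0.69 × (1 − 0.09) = 0.11302
  sensor drift: 0.221 × 0.65 × (1 − 0.16) = 0.12067
  coupling fatigue: 0.242 × 0.36 × (1 − 0.92) = 0.0069696
Marginal likelihood of the evidence = 0.28316.
P(cooling blockage | evidence) ≈ 0.013675 / 0.28316 ≈ 0.048
P(rotor imbalance | evidence) ≈ 0.028823 / 0.28316 ≈ 0.102
P(seal failure | evidence) ≈ 0.11302 / 0.28316 ≈ 0.399
P(sensor drift | evidence) ≈ 0.12067 / 0.28316 ≈ 0.426
P(coupling fatigue | evidence) ≈ 0.0069696 / 0.28316 ≈ 0.025
The largest is 0.426, so sensor drift is most probable.

sensor drift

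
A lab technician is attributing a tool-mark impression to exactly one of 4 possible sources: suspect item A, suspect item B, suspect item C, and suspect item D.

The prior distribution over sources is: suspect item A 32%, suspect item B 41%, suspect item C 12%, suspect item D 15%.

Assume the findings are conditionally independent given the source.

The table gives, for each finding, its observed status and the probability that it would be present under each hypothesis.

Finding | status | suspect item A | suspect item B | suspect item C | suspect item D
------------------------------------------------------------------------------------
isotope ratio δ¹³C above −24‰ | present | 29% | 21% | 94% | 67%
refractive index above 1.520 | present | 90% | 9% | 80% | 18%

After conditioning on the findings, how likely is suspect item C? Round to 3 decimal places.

0.452

Multiply each prior by the joint likelihood of the evidence pattern:
  suspect item A: 0.32 × 0.29 × 0.90 = 0.08352
  suspect item B: 0.41 × 0.21 × 0.09 = 0.007749
  suspect item C: 0.12 × 0.94 × 0.80 = 0.09024
  suspect item D: 0.15 × 0.67 × 0.18 = 0.01809
The unnormalized weights sum to 0.1996.
P(suspect item C | evidence) = 0.09024 / 0.1996 ≈ 0.452.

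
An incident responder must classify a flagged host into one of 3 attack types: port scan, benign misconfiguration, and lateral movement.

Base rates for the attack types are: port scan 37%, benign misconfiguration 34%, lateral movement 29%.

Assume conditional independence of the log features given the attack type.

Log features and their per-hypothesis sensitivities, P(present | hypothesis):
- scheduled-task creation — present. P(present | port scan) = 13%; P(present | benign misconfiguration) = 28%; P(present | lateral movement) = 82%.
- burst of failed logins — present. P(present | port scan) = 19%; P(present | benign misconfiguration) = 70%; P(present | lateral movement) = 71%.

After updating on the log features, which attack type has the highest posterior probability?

lateral movement

By Bayes' rule with conditional independence, the unnormalized weight for each hypothesis is prior × ∏ likelihoods:
  port scan: 0.37 × 0.13 × 0.19 = 0.009139
  benign misconfiguration: 0.34 × 0.28 × 0.70 = 0.06664
  lateral movement: 0.29 × 0.82 × 0.71 = 0.16884
The unnormalized weights sum to 0.24462.
P(port scan | evidence) ≈ 0.009139 / 0.24462 ≈ 0.037
P(benign misconfiguration | evidence) ≈ 0.06664 / 0.24462 ≈ 0.272
P(lateral movement | evidence) ≈ 0.16884 / 0.24462 ≈ 0.690
The largest is 0.690, so lateral movement is most probable.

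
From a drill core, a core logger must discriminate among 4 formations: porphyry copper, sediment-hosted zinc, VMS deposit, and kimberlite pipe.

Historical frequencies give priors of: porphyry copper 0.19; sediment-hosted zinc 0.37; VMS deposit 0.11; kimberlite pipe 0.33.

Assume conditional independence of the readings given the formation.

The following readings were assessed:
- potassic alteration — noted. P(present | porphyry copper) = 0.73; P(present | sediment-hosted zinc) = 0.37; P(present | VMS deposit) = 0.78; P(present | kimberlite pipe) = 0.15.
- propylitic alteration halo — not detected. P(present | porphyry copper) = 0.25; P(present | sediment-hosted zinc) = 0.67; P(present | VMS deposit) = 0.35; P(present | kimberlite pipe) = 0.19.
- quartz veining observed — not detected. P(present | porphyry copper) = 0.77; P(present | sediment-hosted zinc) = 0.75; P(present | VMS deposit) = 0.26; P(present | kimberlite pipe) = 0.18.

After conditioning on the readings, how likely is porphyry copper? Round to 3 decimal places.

0.219

Multiply each prior by the joint likelihood of the reading pattern (using 1 − P(present | H) for each absent reading):
  porphyry copper: 0.19 × 0.73 × (1 − 0.25) × (1 − 0.77) = 0.023926
  sediment-hosted zinc: 0.37 × 0.37 × (1 − 0.67) × (1 − 0.75) = 0.011294
  VMS deposit: 0.11 × 0.78 × (1 − 0.35) × (1 − 0.26) = 0.04127
  kimberlite pipe: 0.33 × 0.15 × (1 − 0.19) × (1 − 0.18) = 0.032878
The unnormalized weights sum to 0.10937.
P(porphyry copper | evidence) = 0.023926 / 0.10937 ≈ 0.219.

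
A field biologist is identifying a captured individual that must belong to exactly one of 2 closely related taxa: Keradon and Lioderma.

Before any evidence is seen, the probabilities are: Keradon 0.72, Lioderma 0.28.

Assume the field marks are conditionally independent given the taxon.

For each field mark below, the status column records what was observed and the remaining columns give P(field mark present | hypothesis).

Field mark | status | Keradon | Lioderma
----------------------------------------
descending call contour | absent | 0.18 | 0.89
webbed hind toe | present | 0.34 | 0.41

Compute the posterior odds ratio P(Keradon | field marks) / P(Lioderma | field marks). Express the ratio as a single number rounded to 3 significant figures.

15.9

The normalizing constant cancels in an odds ratio, so compute prior × likelihood for the two hypotheses only (using 1 − P(present | H) for each absent field mark):
  Keradon: 0.72 × (1 − 0.18) × 0.34 = 0.20074
  Lioderma: 0.28 × (1 − 0.89) × 0.41 = 0.012628
Posterior odds = 0.20074 / 0.012628 ≈ 15.9.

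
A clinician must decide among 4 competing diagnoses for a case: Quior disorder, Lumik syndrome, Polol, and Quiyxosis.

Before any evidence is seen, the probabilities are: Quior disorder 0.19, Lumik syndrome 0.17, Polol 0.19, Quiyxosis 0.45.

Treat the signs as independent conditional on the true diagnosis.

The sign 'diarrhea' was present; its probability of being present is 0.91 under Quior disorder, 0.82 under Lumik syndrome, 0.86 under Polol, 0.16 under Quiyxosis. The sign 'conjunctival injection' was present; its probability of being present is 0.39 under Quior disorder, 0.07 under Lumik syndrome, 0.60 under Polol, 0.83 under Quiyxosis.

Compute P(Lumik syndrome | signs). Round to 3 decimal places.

0.042

By Bayes' rule with conditional independence, the unnormalized weight for each hypothesis is prior × ∏ likelihoods:
  Quior disorder: 0.19 × 0.91 × 0.39 = 0.067431
  Lumik syndrome: 0.17 × 0.82 × 0.07 = 0.009758
  Polol: 0.19 × 0.86 × 0.60 = 0.09804
  Quiyxosis: 0.45 × 0.16 × 0.83 = 0.05976
Marginal likelihood of the evidence = 0.23499.
P(Lumik syndrome | evidence) = 0.009758 / 0.23499 ≈ 0.042.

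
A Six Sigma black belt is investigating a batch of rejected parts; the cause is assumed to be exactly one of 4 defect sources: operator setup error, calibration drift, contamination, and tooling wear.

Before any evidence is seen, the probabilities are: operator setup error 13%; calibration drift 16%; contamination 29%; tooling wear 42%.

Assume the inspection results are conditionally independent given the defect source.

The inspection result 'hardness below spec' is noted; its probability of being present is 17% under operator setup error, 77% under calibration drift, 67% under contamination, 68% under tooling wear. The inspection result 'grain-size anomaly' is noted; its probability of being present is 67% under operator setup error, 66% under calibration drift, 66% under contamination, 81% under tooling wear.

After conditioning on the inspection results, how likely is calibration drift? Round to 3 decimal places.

0.178

By Bayes' rule with conditional independence, the unnormalized weight for each hypothesis is prior × ∏ likelihoods:
  operator setup error: 0.13 × 0.17 × 0.67 = 0.014807
  calibration drift: 0.16 × 0.77 × 0.66 = 0.081312
  contamination: 0.29 × 0.67 × 0.66 = 0.12824
  tooling wear: 0.42 × 0.68 × 0.81 = 0.23134
Normalizing constant Z = 0.014807 + 0.081312 + 0.12824 + 0.23134 = 0.45569.
P(calibration drift | evidence) = 0.081312 / 0.45569 ≈ 0.178.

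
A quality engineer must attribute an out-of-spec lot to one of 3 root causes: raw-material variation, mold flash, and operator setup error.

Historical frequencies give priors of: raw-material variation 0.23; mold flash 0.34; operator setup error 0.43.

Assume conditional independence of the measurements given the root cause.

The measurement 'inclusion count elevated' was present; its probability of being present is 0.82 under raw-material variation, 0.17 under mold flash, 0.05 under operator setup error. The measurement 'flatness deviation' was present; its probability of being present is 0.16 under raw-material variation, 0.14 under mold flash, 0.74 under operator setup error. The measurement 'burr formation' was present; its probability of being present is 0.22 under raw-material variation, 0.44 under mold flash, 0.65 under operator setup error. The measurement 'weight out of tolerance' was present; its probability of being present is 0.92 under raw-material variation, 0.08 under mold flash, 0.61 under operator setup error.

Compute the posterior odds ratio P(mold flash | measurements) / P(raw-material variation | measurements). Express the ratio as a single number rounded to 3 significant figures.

Unnormalized posterior weight (prior times the measurement likelihoods) for each of the two hypotheses:
  mold flash: 0.34 × 0.17 × 0.14 × 0.44 × 0.08 = 0.00028484
  raw-material variation: 0.23 × 0.82 × 0.16 × 0.22 × 0.92 = 0.0061076
Odds(mold flash : raw-material variation) = 0.00028484 / 0.0061076 ≈ 0.0466.

0.0466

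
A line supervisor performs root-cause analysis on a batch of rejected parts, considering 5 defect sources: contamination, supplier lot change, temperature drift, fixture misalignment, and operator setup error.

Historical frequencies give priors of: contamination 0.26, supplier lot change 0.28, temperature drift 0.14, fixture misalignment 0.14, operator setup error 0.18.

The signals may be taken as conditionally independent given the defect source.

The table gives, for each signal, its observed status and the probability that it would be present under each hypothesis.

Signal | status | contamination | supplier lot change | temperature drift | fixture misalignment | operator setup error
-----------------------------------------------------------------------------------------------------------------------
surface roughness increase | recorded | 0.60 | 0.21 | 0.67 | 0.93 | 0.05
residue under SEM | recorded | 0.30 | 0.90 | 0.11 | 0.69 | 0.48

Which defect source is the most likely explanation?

fixture misalignment

By Bayes' rule with conditional independence, the unnormalized weight for each hypothesis is prior × ∏ likelihoods:
  contamination: 0.26 × 0.60 × 0.30 = 0.0468
  supplier lot change: 0.28 × 0.21 × 0.90 = 0.05292
  temperature drift: 0.14 × 0.67 × 0.11 = 0.010318
  fixture misalignment: 0.14 × 0.93 × 0.69 = 0.089838
  operator setup error: 0.18 × 0.05 × 0.48 = 0.00432
Marginal likelihood of the evidence = 0.2042.
P(contamination | evidence) ≈ 0.0468 / 0.2042 ≈ 0.229
P(supplier lot change | evidence) ≈ 0.05292 / 0.2042 ≈ 0.259
P(temperature drift | evidence) ≈ 0.010318 / 0.2042 ≈ 0.051
P(fixture misalignment | evidence) ≈ 0.089838 / 0.2042 ≈ 0.440
P(operator setup error | evidence) ≈ 0.00432 / 0.2042 ≈ 0.021
The largest is 0.440, so fixture misalignment is most probable.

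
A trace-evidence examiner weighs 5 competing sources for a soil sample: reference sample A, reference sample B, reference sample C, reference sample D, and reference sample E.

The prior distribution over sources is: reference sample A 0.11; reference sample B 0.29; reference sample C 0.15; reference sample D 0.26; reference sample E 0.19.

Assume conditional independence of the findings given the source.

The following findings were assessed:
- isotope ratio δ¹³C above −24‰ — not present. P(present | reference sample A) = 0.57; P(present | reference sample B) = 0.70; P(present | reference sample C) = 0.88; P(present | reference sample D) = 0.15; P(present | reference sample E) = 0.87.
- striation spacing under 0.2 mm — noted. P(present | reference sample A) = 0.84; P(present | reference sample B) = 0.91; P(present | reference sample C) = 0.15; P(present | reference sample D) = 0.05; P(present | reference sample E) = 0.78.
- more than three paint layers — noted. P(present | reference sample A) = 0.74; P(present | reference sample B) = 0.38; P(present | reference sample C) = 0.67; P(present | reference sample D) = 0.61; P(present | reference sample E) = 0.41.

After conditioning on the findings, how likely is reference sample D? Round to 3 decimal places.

0.089

Multiply each prior by the joint likelihood of the evidence pattern (using 1 − P(present | H) for each absent finding):
  reference sample A: 0.11 × (1 − 0.57) × 0.84 × 0.74 = 0.029402
  reference sample B: 0.29 × (1 − 0.70) × 0.91 × 0.38 = 0.030085
  reference sample C: 0.15 × (1 − 0.88) × 0.15 × 0.67 = 0.001809
  reference sample D: 0.26 × (1 − 0.15) × 0.05 × 0.61 = 0.0067405
  reference sample E: 0.19 × (1 − 0.87) × 0.78 × 0.41 = 0.0078991
Marginal likelihood of the evidence = 0.075935.
P(reference sample D | evidence) = 0.0067405 / 0.075935 ≈ 0.089.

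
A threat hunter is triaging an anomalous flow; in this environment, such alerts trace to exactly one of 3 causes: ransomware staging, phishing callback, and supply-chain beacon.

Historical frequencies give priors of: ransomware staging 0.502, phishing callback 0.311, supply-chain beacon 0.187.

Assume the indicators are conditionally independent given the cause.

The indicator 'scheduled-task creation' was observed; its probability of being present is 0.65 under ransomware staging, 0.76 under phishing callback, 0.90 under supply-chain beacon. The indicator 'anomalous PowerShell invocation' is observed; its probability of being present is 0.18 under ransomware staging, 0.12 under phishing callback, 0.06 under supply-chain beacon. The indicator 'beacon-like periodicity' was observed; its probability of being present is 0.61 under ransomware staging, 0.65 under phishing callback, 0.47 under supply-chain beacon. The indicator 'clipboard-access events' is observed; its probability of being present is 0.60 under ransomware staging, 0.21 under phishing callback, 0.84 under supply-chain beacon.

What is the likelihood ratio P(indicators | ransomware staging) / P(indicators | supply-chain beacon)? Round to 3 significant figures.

2.01

Joint likelihood of the indicator pattern under each hypothesis:
  ransomware staging: 0.65 × 0.18 × 0.61 × 0.60 = 0.042822
  supply-chain beacon: 0.90 × 0.06 × 0.47 × 0.84 = 0.021319
Bayes factor = 0.042822 / 0.021319 ≈ 2.01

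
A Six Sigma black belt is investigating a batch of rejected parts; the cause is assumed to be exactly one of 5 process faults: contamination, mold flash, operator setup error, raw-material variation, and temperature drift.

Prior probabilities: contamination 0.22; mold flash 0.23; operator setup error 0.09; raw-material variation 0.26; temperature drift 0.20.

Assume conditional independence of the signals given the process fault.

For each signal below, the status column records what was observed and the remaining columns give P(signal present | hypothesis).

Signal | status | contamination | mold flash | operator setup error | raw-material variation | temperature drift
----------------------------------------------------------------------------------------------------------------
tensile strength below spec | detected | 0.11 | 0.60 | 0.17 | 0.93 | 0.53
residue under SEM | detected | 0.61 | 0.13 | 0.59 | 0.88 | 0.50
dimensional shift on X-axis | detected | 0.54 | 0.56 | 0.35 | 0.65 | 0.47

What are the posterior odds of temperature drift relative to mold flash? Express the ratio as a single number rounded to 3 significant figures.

2.48

The normalizing constant cancels in an odds ratio, so compute prior × likelihood for the two hypotheses only:
  temperature drift: 0.20 × 0.53 × 0.50 × 0.47 = 0.02491
  mold flash: 0.23 × 0.60 × 0.13 × 0.56 = 0.010046
Odds(temperature drift : mold flash) = 0.02491 / 0.010046 ≈ 2.48.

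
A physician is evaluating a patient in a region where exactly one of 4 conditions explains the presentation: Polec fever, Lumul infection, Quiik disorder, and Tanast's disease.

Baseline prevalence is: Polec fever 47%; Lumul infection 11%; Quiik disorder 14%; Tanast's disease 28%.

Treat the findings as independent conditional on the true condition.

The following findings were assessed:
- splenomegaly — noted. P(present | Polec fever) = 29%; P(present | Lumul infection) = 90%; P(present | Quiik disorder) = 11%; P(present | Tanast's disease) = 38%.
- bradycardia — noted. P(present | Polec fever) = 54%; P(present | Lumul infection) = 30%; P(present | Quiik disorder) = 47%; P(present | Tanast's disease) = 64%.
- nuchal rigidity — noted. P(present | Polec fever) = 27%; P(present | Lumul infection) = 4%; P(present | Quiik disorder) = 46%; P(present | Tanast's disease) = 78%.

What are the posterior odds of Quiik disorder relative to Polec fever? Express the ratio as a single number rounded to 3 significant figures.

Posterior odds equal prior odds times the likelihood ratio; only the two competing hypotheses matter.
  Quiik disorder: 0.14 × 0.11 × 0.47 × 0.46 = 0.0033295
  Polec fever: 0.47 × 0.29 × 0.54 × 0.27 = 0.019873
Posterior odds = 0.0033295 / 0.019873 ≈ 0.168.

0.168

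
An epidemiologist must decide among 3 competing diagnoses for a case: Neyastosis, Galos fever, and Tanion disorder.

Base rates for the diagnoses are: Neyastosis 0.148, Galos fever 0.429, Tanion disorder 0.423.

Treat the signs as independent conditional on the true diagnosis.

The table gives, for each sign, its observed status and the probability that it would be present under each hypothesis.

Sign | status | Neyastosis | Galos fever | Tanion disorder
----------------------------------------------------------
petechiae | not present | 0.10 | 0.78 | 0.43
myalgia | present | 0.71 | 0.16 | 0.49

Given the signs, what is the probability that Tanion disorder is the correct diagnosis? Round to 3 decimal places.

Multiply each prior by the joint likelihood of the sign pattern (using 1 − P(present | H) for each absent sign):
  Neyastosis: 0.148 × (1 − 0.10) × 0.71 = 0.094572
  Galos fever: 0.429 × (1 − 0.78) × 0.16 = 0.015101
  Tanion disorder: 0.423 × (1 − 0.43) × 0.49 = 0.11814
The unnormalized weights sum to 0.22782.
P(Tanion disorder | evidence) = 0.11814 / 0.22782 ≈ 0.519.

0.519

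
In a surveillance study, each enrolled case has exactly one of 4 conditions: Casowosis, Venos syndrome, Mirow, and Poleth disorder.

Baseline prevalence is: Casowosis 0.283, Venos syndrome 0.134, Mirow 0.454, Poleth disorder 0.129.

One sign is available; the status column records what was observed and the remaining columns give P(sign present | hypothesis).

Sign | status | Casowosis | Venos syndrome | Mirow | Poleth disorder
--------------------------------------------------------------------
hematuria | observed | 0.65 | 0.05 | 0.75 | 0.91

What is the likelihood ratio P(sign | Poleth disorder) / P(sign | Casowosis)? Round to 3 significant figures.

1.40

The Bayes factor is the ratio of the two likelihoods.
  Poleth disorder: 0.91
  Casowosis: 0.65
Bayes factor = 0.91 / 0.65 ≈ 1.40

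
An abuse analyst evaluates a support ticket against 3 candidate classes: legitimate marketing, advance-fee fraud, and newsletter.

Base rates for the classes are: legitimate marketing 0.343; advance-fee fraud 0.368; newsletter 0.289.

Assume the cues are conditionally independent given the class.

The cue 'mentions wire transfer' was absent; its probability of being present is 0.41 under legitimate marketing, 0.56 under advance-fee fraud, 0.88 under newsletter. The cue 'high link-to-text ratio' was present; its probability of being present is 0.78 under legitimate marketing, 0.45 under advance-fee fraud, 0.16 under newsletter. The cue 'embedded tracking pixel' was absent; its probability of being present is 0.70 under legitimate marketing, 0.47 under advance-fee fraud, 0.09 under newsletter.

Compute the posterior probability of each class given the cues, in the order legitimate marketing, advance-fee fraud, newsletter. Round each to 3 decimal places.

Multiply each prior by the joint likelihood of the cue pattern (using 1 − P(present | H) for each absent cue):
  legitimate marketing: 0.343 × (1 − 0.41) × 0.78 × (1 − 0.70) = 0.047355
  advance-fee fraud: 0.368 × (1 − 0.56) × 0.45 × (1 − 0.47) = 0.038618
  newsletter: 0.289 × (1 − 0.88) × 0.16 × (1 − 0.09) = 0.0050494
Marginal likelihood of the evidence = 0.091022.
P(legitimate marketing | evidence) = 0.047355 / 0.091022 ≈ 0.520
P(advance-fee fraud | evidence) = 0.038618 / 0.091022 ≈ 0.424
P(newsletter | evidence) = 0.0050494 / 0.091022 ≈ 0.055

0.520, 0.424, 0.055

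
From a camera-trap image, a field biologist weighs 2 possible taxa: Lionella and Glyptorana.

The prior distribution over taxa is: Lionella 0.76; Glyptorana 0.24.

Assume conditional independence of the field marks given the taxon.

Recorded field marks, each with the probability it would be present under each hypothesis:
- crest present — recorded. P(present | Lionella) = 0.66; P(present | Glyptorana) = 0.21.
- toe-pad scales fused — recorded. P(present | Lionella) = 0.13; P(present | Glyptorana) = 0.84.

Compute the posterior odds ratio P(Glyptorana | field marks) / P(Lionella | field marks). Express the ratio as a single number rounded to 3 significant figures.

0.649

Unnormalized posterior weight (prior times the field mark likelihoods) for each of the two hypotheses:
  Glyptorana: 0.24 × 0.21 × 0.84 = 0.042336
  Lionella: 0.76 × 0.66 × 0.13 = 0.065208
Posterior odds = 0.042336 / 0.065208 ≈ 0.649.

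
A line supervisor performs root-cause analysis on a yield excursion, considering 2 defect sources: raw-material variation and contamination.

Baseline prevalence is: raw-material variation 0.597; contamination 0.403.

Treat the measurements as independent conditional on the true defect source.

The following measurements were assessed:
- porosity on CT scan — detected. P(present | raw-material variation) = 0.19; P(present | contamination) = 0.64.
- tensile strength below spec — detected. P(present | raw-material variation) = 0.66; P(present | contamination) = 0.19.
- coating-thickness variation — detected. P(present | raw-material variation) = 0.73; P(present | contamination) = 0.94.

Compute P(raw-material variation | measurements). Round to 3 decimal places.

0.543

For each hypothesis, the unnormalized posterior weight is prior × product of the measurement likelihoods:
  raw-material variation: 0.597 × 0.19 × 0.66 × 0.73 = 0.054651
  contamination: 0.403 × 0.64 × 0.19 × 0.94 = 0.046065
Marginal likelihood of the evidence = 0.10072.
P(raw-material variation | evidence) = 0.054651 / 0.10072 ≈ 0.543.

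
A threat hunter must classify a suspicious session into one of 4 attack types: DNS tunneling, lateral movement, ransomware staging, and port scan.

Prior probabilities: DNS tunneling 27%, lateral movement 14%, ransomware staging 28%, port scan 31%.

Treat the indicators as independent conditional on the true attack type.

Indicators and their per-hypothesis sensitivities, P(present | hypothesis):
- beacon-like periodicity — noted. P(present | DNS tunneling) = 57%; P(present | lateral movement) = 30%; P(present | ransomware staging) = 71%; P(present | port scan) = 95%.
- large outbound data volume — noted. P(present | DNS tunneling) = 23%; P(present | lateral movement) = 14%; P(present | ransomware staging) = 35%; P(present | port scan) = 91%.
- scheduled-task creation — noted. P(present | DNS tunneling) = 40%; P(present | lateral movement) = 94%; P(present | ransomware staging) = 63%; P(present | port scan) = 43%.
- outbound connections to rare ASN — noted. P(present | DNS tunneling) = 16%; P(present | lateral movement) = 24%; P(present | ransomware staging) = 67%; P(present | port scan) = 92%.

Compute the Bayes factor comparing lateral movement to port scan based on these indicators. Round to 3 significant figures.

0.0277

Take the product of per-indicator likelihoods under each hypothesis, then divide.
  lateral movement: 0.30 × 0.14 × 0.94 × 0.24 = 0.0094752
  port scan: 0.95 × 0.91 × 0.43 × 0.92 = 0.342
Bayes factor = 0.0094752 / 0.342 ≈ 0.0277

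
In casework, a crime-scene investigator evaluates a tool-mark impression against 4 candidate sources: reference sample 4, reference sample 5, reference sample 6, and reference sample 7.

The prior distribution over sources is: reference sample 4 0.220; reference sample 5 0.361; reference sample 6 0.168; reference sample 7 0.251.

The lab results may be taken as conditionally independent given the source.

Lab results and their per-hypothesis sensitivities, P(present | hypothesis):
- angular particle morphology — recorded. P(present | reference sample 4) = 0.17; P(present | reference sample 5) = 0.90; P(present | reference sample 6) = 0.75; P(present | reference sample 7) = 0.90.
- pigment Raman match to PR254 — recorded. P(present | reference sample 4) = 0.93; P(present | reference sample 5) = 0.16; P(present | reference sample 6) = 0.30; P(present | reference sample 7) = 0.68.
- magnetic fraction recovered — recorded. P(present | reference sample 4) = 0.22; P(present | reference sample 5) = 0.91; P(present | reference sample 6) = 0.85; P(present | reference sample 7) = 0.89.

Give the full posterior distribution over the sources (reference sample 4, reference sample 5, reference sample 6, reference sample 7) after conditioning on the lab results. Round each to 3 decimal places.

0.034, 0.211, 0.144, 0.611

For each hypothesis, the unnormalized posterior weight is prior × product of the lab result likelihoods:
  reference sample 4: 0.220 × 0.17 × 0.93 × 0.22 = 0.007652
  reference sample 5: 0.361 × 0.90 × 0.16 × 0.91 = 0.047305
  reference sample 6: 0.168 × 0.75 × 0.30 × 0.85 = 0.03213
  reference sample 7: 0.251 × 0.90 × 0.68 × 0.89 = 0.13671
The unnormalized weights sum to 0.2238.
P(reference sample 4 | evidence) = 0.007652 / 0.2238 ≈ 0.034
P(reference sample 5 | evidence) = 0.047305 / 0.2238 ≈ 0.211
P(reference sample 6 | evidence) = 0.03213 / 0.2238 ≈ 0.144
P(reference sample 7 | evidence) = 0.13671 / 0.2238 ≈ 0.611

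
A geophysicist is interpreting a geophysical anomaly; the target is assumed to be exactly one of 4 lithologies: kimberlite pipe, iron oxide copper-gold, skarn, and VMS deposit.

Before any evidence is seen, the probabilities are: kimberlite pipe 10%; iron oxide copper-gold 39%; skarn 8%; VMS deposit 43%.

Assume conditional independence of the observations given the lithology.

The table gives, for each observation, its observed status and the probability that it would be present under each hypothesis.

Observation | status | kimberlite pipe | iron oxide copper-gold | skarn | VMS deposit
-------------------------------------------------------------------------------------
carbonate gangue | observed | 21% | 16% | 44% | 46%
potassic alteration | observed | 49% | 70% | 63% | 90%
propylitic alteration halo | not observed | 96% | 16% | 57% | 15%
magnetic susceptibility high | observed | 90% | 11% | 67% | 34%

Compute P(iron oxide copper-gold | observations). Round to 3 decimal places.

Multiply each prior by the joint likelihood of the evidence pattern (using 1 − P(present | H) for each absent observation):
  kimberlite pipe: 0.10 × 0.21 × 0.49 × (1 − 0.96) × 0.90 = 0.00037044
  iron oxide copper-gold: 0.39 × 0.16 × 0.70 × (1 − 0.16) × 0.11 = 0.004036
  skarn: 0.08 × 0.44 × 0.63 × (1 − 0.57) × 0.67 = 0.0063889
  VMS deposit: 0.43 × 0.46 × 0.90 × (1 − 0.15) × 0.34 = 0.051448
Marginal likelihood of the evidence = 0.062243.
P(iron oxide copper-gold | evidence) = 0.004036 / 0.062243 ≈ 0.065.

0.065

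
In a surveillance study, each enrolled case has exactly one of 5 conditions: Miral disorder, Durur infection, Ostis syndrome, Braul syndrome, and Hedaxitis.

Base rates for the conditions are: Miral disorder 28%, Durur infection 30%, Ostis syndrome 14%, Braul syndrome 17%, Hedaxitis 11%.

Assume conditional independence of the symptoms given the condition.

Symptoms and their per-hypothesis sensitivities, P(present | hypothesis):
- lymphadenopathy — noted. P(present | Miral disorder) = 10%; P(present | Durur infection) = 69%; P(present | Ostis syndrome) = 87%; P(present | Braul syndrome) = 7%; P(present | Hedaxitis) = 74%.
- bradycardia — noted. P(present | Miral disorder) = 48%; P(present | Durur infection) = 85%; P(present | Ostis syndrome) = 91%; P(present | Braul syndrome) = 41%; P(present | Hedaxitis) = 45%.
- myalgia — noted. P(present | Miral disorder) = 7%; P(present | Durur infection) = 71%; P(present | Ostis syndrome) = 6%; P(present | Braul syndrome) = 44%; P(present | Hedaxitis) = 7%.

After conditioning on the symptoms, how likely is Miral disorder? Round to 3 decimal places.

Multiply each prior by the joint likelihood of the symptom pattern:
  Miral disorder: 0.28 × 0.10 × 0.48 × 0.07 = 0.0009408
  Durur infection: 0.30 × 0.69 × 0.85 × 0.71 = 0.12492
  Ostis syndrome: 0.14 × 0.87 × 0.91 × 0.06 = 0.0066503
  Braul syndrome: 0.17 × 0.07 × 0.41 × 0.44 = 0.0021468
  Hedaxitis: 0.11 × 0.74 × 0.45 × 0.07 = 0.0025641
Marginal likelihood of the evidence = 0.13723.
P(Miral disorder | evidence) = 0.0009408 / 0.13723 ≈ 0.007.

0.007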